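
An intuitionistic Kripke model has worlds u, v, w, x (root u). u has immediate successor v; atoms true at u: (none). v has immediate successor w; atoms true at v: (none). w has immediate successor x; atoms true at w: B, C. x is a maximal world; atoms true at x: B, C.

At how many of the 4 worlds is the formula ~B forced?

u: does not force it — u ||-/- ~B since w is accessible from u and w ||- B.
v: does not force it — v ||-/- ~B since w is accessible from v and w ||- B.
w: does not force it.
x: does not force it.
Worlds forcing the formula: { }.

0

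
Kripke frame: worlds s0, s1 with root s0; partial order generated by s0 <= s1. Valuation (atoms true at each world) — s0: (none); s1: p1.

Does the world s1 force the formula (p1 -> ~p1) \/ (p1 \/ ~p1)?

s1 ||- (p1 -> ~p1) \/ (p1 \/ ~p1) via the disjunct p1 \/ ~p1.

Yes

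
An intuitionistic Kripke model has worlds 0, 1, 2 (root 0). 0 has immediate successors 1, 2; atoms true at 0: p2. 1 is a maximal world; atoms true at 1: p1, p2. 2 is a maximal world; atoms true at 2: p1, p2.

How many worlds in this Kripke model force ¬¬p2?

3

0: forces it.
1: forces it.
2: forces it.
Worlds forcing the formula: {0, 1, 2}.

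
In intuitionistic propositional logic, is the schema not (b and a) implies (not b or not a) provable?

This is the constructively invalid direction of De Morgan's law for conjunction, which is not intuitionistically valid.
A Kripke countermodel: worlds u, v, w; order generated by u <= v, u <= w; atoms true at each world — u:{}; v:{b}; w:{a}.
u does not force not (b and a) implies (not b or not a): already at u itself, u forces not (b and a) but u does not force not b or not a.
u does not force not b or not a: neither disjunct is forced at u.
u does not force not b since v is accessible from u and v forces b.
So the root u does not force the formula.

No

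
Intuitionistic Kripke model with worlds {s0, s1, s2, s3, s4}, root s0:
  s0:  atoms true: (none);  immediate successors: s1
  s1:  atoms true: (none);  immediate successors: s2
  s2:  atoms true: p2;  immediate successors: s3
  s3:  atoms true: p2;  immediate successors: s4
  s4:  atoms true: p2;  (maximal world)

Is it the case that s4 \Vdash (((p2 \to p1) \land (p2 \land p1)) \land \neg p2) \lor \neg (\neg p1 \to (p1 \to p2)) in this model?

s4 \nVdash (((p2 \to p1) \land (p2 \land p1)) \land \neg p2) \lor \neg (\neg p1 \to (p1 \to p2)): neither disjunct is forced at s4.
s4 \nVdash ((p2 \to p1) \land (p2 \land p1)) \land \neg p2 since s4 fails (p2 \to p1) \land (p2 \land p1).

No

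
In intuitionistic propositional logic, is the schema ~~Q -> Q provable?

No

This is double-negation elimination, which is not intuitionistically valid.
A Kripke countermodel: worlds 0, 1; order generated by 0 <= 1; atoms true at each world — 0:{}; 1:{Q}.
0 ||-/- ~~Q -> Q: already at 0 itself, 0 ||- ~~Q but 0 ||-/- Q.
0 lacks atom Q, so 0 ||-/- Q.
So the root 0 does not force the formula.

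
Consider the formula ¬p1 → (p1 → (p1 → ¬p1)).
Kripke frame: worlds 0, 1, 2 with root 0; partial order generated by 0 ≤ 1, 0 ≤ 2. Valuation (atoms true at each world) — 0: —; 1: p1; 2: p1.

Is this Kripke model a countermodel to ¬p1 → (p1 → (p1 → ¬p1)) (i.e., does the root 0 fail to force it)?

0 ⊩ ¬p1 → (p1 → (p1 → ¬p1)) vacuously: no world accessible from 0 forces the antecedent ¬p1.
So the root 0 forces ¬p1 → (p1 → (p1 → ¬p1)); the model is not a countermodel.

No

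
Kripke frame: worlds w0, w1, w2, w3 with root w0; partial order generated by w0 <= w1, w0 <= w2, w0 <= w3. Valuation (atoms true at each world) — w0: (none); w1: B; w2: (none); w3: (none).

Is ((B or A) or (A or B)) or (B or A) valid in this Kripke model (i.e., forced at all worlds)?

No

Not every world: w0 does not force ((B or A) or (A or B)) or (B or A).
w0 does not force ((B or A) or (A or B)) or (B or A): neither disjunct is forced at w0.
w0 does not force (B or A) or (A or B): neither disjunct is forced at w0.
w0 does not force B or A: neither disjunct is forced at w0.
w0 lacks atom B, so w0 does not force B.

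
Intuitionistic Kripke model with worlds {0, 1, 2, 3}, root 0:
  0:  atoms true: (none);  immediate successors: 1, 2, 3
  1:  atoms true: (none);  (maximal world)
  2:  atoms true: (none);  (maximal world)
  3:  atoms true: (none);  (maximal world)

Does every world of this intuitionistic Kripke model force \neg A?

0 \Vdash \neg A: no world accessible from 0 forces A.
Since the root 0 forces \neg A and forcing is persistent (monotone upward), every world forces it.

Yes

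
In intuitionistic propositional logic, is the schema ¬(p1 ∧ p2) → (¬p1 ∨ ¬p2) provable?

This is the constructively invalid direction of De Morgan's law for conjunction, which is not intuitionistically valid.
A Kripke countermodel: worlds s0, s1, s2; order generated by s0 ≤ s1, s0 ≤ s2; atoms true at each world — s0:{}; s1:{p1}; s2:{p2}.
s0 ⊮ ¬(p1 ∧ p2) → (¬p1 ∨ ¬p2): already at s0 itself, s0 ⊩ ¬(p1 ∧ p2) but s0 ⊮ ¬p1 ∨ ¬p2.
s0 ⊮ ¬p1 ∨ ¬p2: neither disjunct is forced at s0.
s0 ⊮ ¬p1 since s1 is accessible from s0 and s1 ⊩ p1.
So the root s0 does not force the formula.

No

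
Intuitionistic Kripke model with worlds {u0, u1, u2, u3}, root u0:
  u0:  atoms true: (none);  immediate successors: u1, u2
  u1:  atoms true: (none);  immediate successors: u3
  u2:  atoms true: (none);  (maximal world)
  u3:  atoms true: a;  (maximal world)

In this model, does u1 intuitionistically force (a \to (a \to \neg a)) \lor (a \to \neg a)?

No

u1 \nVdash (a \to (a \to \neg a)) \lor (a \to \neg a): neither disjunct is forced at u1.
u1 \nVdash a \to (a \to \neg a): at the accessible world u3, u3 \Vdash a but u3 \nVdash a \to \neg a.
u3 \nVdash a \to \neg a: already at u3 itself, u3 \Vdash a but u3 \nVdash \neg a.
u3 \nVdash \neg a since u3 is accessible from u3 and u3 \Vdash a.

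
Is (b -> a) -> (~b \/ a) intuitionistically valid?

This is the material-implication-as-disjunction principle, which is not intuitionistically valid.
A Kripke countermodel: worlds s0, s1; order generated by s0 <= s1; atoms true at each world — s0:{}; s1:{a,b}.
s0 ||-/- (b -> a) -> (~b \/ a): already at s0 itself, s0 ||- b -> a but s0 ||-/- ~b \/ a.
s0 ||-/- ~b \/ a: neither disjunct is forced at s0.
s0 ||-/- ~b since s1 is accessible from s0 and s1 ||- b.
So the root s0 does not force the formula.

No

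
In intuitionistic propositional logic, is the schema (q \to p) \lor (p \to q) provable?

No

This is the Gödel–Dummett linearity axiom, which is not intuitionistically valid.
A Kripke countermodel: worlds a, b, c; order generated by a \le b, a \le c; atoms true at each world — a:{}; b:{q}; c:{p}.
a \nVdash (q \to p) \lor (p \to q): neither disjunct is forced at a.
a \nVdash q \to p: at the accessible world b, b \Vdash q but b \nVdash p.
b lacks atom p, so b \nVdash p.
So the root a does not force the formula.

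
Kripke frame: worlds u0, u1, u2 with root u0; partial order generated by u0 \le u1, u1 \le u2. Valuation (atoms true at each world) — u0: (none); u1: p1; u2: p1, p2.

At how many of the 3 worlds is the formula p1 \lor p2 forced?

2

u0: does not force it — u0 \nVdash p1 \lor p2: neither disjunct is forced at u0.
u1: forces it.
u2: forces it.
Worlds forcing the formula: {u1, u2}.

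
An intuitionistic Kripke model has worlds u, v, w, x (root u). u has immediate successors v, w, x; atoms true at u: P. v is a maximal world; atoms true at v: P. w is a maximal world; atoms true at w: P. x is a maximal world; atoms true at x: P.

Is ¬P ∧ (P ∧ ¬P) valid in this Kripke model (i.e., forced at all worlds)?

No

Not every world: u ⊮ ¬P ∧ (P ∧ ¬P).
u ⊮ ¬P ∧ (P ∧ ¬P) since u fails ¬P.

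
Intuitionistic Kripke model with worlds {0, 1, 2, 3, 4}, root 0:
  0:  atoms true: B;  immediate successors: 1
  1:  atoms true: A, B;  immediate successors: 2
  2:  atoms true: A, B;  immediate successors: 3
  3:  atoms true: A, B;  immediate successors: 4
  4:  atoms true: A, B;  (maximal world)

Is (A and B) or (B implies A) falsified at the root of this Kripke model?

Yes

0 does not force (A and B) or (B implies A): neither disjunct is forced at 0.
0 does not force A and B since 0 fails A.
So the root 0 does not force (A and B) or (B implies A); the model is a countermodel.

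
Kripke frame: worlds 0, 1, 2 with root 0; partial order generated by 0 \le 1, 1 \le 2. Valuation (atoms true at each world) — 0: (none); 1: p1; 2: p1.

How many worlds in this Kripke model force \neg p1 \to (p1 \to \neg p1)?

0: forces it.
1: forces it.
2: forces it.
Worlds forcing the formula: {0, 1, 2}.

3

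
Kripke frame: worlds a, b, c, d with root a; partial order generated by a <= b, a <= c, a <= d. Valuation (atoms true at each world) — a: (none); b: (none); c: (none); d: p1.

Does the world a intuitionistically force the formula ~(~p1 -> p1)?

No

a ||-/- ~(~p1 -> p1) since d is accessible from a and d ||- ~p1 -> p1.
d ||- ~p1 -> p1 vacuously: no world accessible from d forces the antecedent ~p1.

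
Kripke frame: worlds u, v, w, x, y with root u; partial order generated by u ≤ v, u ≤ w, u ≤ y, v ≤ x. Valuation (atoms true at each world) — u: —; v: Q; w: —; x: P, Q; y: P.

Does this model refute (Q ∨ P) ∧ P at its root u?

Yes

u ⊮ (Q ∨ P) ∧ P since u fails Q ∨ P.
So the root u does not force (Q ∨ P) ∧ P; the model is a countermodel.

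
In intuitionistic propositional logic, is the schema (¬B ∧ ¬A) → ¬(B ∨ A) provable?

Yes

This is a constructively valid De Morgan direction (conjunction of negations to negated disjunction), which is intuitionistically derivable.
If both ¬B and ¬A hold at a world, no accessible world forces B or forces A, so none forces B ∨ A.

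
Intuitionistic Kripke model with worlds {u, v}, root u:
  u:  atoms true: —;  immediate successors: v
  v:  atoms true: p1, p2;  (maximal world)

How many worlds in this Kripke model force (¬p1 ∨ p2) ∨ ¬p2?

u: does not force it — u ⊮ (¬p1 ∨ p2) ∨ ¬p2: neither disjunct is forced at u.
v: forces it.
Worlds forcing the formula: {v}.

1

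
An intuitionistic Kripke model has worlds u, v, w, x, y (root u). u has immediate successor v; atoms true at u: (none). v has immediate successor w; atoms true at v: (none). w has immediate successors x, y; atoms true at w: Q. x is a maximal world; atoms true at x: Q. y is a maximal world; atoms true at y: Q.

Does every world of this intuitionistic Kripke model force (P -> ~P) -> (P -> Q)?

Yes

u ||- (P -> ~P) -> (P -> Q): every world accessible from u that forces P -> ~P (namely u, v, w, x, y) also forces P -> Q.
Since the root u forces (P -> ~P) -> (P -> Q) and forcing is persistent (monotone upward), every world forces it.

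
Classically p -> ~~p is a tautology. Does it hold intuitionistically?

Yes

This is double-negation introduction, which is intuitionistically derivable.
If a world forces p then every accessible world forces p (persistence), so none forces ~p; hence ~~p.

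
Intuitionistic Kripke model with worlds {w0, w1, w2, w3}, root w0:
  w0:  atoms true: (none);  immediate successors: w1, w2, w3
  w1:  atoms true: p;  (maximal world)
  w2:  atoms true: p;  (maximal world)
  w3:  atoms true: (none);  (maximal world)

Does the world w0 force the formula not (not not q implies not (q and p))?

No

w0 does not force not (not not q implies not (q and p)) since w0 is accessible from w0 and w0 forces not not q implies not (q and p).
w0 forces not not q implies not (q and p) vacuously: no world accessible from w0 forces the antecedent not not q.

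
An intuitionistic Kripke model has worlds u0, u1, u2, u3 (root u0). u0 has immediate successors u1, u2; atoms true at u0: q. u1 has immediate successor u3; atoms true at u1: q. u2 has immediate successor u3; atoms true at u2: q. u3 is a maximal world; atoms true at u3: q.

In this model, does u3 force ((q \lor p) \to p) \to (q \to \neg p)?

Yes

u3 \Vdash ((q \lor p) \to p) \to (q \to \neg p) vacuously: no world accessible from u3 forces the antecedent (q \lor p) \to p.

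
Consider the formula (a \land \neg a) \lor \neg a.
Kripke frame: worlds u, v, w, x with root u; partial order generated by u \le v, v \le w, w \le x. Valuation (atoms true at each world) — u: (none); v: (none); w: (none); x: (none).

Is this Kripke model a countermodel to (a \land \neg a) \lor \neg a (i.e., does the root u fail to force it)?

u \Vdash (a \land \neg a) \lor \neg a via the disjunct \neg a.
So the root u forces (a \land \neg a) \lor \neg a; the model is not a countermodel.

No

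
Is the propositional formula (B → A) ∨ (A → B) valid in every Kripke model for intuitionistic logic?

This is the Gödel–Dummett linearity axiom, which is not intuitionistically valid.
A Kripke countermodel: worlds a, b, c; order generated by a ≤ b, a ≤ c; atoms true at each world — a:{}; b:{B}; c:{A}.
a ⊮ (B → A) ∨ (A → B): neither disjunct is forced at a.
a ⊮ B → A: at the accessible world b, b ⊩ B but b ⊮ A.
b lacks atom A, so b ⊮ A.
So the root a does not force the formula.

No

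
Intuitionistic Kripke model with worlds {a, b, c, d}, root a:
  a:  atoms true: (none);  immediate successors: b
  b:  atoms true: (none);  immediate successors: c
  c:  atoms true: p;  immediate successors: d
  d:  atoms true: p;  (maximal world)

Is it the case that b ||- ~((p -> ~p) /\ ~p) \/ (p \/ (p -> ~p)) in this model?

Yes

b ||- ~((p -> ~p) /\ ~p) \/ (p \/ (p -> ~p)) via the disjunct ~((p -> ~p) /\ ~p).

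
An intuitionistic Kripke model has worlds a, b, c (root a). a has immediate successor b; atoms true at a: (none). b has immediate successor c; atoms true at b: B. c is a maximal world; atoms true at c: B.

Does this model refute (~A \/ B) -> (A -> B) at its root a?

No

a ||- (~A \/ B) -> (A -> B): every world accessible from a that forces ~A \/ B (namely a, b, c) also forces A -> B.
So the root a forces (~A \/ B) -> (A -> B); the model is not a countermodel.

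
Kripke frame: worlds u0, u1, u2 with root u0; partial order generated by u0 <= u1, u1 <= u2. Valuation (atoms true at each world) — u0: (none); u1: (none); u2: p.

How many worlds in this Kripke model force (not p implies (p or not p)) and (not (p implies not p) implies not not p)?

3

u0: forces it.
u1: forces it.
u2: forces it.
Worlds forcing the formula: {u0, u1, u2}.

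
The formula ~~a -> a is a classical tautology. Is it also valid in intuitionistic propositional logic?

This is double-negation elimination, which is not intuitionistically valid.
A Kripke countermodel: worlds s0, s1; order generated by s0 <= s1; atoms true at each world — s0:{}; s1:{a}.
s0 ||-/- ~~a -> a: already at s0 itself, s0 ||- ~~a but s0 ||-/- a.
s0 lacks atom a, so s0 ||-/- a.
So the root s0 does not force the formula.

No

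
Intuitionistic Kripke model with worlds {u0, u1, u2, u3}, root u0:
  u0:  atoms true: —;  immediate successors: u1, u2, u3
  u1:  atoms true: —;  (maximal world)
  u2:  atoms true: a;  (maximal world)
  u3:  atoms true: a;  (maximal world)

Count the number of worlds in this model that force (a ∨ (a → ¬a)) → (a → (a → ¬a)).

1

u0: does not force it — u0 ⊮ (a ∨ (a → ¬a)) → (a → (a → ¬a)): at the accessible world u2, u2 ⊩ a ∨ (a → ¬a) but u2 ⊮ a → (a → ¬a).
u1: forces it.
u2: does not force it — u2 ⊮ (a ∨ (a → ¬a)) → (a → (a → ¬a)): already at u2 itself, u2 ⊩ a ∨ (a → ¬a) but u2 ⊮ a → (a → ¬a).
u3: does not force it — u3 ⊮ (a ∨ (a → ¬a)) → (a → (a → ¬a)): already at u3 itself, u3 ⊩ a ∨ (a → ¬a) but u3 ⊮ a → (a → ¬a).
Worlds forcing the formula: {u1}.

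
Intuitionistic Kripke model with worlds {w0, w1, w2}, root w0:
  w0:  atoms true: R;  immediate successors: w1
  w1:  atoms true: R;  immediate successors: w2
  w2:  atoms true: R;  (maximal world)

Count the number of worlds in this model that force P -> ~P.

3

w0: forces it.
w1: forces it.
w2: forces it.
Worlds forcing the formula: {w0, w1, w2}.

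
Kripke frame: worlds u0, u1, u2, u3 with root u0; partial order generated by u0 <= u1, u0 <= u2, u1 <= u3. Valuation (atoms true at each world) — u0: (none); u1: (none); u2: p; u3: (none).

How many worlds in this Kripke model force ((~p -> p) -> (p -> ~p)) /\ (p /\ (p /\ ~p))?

0

u0: does not force it — u0 ||-/- ((~p -> p) -> (p -> ~p)) /\ (p /\ (p /\ ~p)) since u0 fails (~p -> p) -> (p -> ~p).
u1: does not force it — u1 ||-/- ((~p -> p) -> (p -> ~p)) /\ (p /\ (p /\ ~p)) since u1 fails p /\ (p /\ ~p).
u2: does not force it — u2 ||-/- ((~p -> p) -> (p -> ~p)) /\ (p /\ (p /\ ~p)) since u2 fails (~p -> p) -> (p -> ~p).
u3: does not force it.
Worlds forcing the formula: { }.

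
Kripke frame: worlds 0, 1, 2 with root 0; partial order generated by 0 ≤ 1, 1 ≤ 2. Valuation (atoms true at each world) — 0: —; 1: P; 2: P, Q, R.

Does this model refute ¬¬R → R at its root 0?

0 ⊮ ¬¬R → R: already at 0 itself, 0 ⊩ ¬¬R but 0 ⊮ R.
0 lacks atom R, so 0 ⊮ R.
So the root 0 does not force ¬¬R → R; the model is a countermodel.

Yes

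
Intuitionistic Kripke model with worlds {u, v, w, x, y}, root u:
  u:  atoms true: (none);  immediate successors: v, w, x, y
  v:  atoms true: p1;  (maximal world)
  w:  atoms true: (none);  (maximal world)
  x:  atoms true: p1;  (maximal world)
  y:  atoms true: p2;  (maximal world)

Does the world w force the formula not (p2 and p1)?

Yes

w forces not (p2 and p1): no world accessible from w forces p2 and p1.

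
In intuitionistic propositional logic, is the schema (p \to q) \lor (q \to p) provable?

No

This is the Gödel–Dummett linearity axiom, which is not intuitionistically valid.
A Kripke countermodel: worlds u, v, w; order generated by u \le v, u \le w; atoms true at each world — u:{}; v:{p}; w:{q}.
u \nVdash (p \to q) \lor (q \to p): neither disjunct is forced at u.
u \nVdash p \to q: at the accessible world v, v \Vdash p but v \nVdash q.
v lacks atom q, so v \nVdash q.
So the root u does not force the formula.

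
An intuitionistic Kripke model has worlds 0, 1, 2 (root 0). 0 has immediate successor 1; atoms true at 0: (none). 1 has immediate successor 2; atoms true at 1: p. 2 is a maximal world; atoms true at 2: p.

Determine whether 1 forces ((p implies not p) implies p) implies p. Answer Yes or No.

Yes

1 forces ((p implies not p) implies p) implies p: every world accessible from 1 that forces (p implies not p) implies p (namely 1, 2) also forces p.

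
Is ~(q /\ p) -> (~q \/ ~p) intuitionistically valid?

No

This is the constructively invalid direction of De Morgan's law for conjunction, which is not intuitionistically valid.
A Kripke countermodel: worlds w0, w1, w2; order generated by w0 <= w1, w0 <= w2; atoms true at each world — w0:{}; w1:{q}; w2:{p}.
w0 ||-/- ~(q /\ p) -> (~q \/ ~p): already at w0 itself, w0 ||- ~(q /\ p) but w0 ||-/- ~q \/ ~p.
w0 ||-/- ~q \/ ~p: neither disjunct is forced at w0.
w0 ||-/- ~q since w1 is accessible from w0 and w1 ||- q.
So the root w0 does not force the formula.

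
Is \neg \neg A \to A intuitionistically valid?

No

This is double-negation elimination, which is not intuitionistically valid.
A Kripke countermodel: worlds u0, u1; order generated by u0 \le u1; atoms true at each world — u0:{}; u1:{A}.
u0 \nVdash \neg \neg A \to A: already at u0 itself, u0 \Vdash \neg \neg A but u0 \nVdash A.
u0 lacks atom A, so u0 \nVdash A.
So the root u0 does not force the formula.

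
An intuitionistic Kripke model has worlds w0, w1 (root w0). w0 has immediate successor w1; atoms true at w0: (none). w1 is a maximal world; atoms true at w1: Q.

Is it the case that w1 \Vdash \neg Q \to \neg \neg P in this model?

w1 \Vdash \neg Q \to \neg \neg P vacuously: no world accessible from w1 forces the antecedent \neg Q.

Yes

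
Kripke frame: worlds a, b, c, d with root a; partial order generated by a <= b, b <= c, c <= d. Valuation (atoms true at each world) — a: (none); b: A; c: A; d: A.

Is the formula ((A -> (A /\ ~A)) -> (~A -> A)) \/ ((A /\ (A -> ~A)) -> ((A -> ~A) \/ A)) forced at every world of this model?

Yes

a ||- ((A -> (A /\ ~A)) -> (~A -> A)) \/ ((A /\ (A -> ~A)) -> ((A -> ~A) \/ A)) via the disjunct (A -> (A /\ ~A)) -> (~A -> A).
Since the root a forces ((A -> (A /\ ~A)) -> (~A -> A)) \/ ((A /\ (A -> ~A)) -> ((A -> ~A) \/ A)) and forcing is persistent (monotone upward), every world forces it.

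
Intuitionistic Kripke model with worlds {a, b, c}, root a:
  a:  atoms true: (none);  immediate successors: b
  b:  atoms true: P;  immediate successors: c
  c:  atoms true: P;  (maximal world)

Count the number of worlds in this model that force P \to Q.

0

a: does not force it — a \nVdash P \to Q: at the accessible world b, b \Vdash P but b \nVdash Q.
b: does not force it — b \nVdash P \to Q: already at b itself, b \Vdash P but b \nVdash Q.
c: does not force it.
Worlds forcing the formula: { }.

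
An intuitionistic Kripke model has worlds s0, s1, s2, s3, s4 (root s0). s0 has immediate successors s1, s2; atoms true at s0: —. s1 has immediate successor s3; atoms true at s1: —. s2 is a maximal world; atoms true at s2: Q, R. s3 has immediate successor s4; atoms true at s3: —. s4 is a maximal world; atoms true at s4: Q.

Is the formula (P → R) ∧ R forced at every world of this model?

Not every world: s0 ⊮ (P → R) ∧ R.
s0 ⊮ (P → R) ∧ R since s0 fails R.

No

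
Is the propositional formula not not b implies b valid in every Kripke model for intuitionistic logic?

This is double-negation elimination, which is not intuitionistically valid.
A Kripke countermodel: worlds w0, w1; order generated by w0 <= w1; atoms true at each world — w0:{}; w1:{b}.
w0 does not force not not b implies b: already at w0 itself, w0 forces not not b but w0 does not force b.
w0 lacks atom b, so w0 does not force b.
So the root w0 does not force the formula.

No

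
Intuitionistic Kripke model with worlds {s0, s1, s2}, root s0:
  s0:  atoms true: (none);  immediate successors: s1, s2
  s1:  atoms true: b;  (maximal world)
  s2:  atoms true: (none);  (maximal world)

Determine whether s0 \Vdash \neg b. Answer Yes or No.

No

s0 \nVdash \neg b since s1 is accessible from s0 and s1 \Vdash b.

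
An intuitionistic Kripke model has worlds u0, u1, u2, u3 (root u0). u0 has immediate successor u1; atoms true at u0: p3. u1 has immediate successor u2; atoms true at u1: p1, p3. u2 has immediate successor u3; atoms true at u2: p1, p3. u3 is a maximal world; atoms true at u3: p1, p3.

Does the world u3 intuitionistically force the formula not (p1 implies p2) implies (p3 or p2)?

Yes

u3 forces not (p1 implies p2) implies (p3 or p2): every world accessible from u3 that forces not (p1 implies p2) (namely u3) also forces p3 or p2.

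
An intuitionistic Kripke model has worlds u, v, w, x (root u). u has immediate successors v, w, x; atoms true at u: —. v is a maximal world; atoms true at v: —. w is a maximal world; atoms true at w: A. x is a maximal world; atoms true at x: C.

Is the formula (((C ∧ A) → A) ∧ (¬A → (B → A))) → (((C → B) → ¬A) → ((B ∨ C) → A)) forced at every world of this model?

Not every world: u ⊮ (((C ∧ A) → A) ∧ (¬A → (B → A))) → (((C → B) → ¬A) → ((B ∨ C) → A)).
u ⊮ (((C ∧ A) → A) ∧ (¬A → (B → A))) → (((C → B) → ¬A) → ((B ∨ C) → A)): already at u itself, u ⊩ ((C ∧ A) → A) ∧ (¬A → (B → A)) but u ⊮ ((C → B) → ¬A) → ((B ∨ C) → A).
u ⊮ ((C → B) → ¬A) → ((B ∨ C) → A): at the accessible world x, x ⊩ (C → B) → ¬A but x ⊮ (B ∨ C) → A.
x ⊮ (B ∨ C) → A: already at x itself, x ⊩ B ∨ C but x ⊮ A.

No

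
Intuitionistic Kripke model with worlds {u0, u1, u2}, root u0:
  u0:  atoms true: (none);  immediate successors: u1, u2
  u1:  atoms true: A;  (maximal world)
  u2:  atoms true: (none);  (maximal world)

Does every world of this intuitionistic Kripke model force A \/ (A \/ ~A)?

No

Not every world: u0 ||-/- A \/ (A \/ ~A).
u0 ||-/- A \/ (A \/ ~A): neither disjunct is forced at u0.
u0 lacks atom A, so u0 ||-/- A.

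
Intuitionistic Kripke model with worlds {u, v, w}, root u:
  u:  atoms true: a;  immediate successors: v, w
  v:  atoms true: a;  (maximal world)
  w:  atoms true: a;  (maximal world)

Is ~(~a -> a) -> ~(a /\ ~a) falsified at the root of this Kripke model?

u ||- ~(~a -> a) -> ~(a /\ ~a) vacuously: no world accessible from u forces the antecedent ~(~a -> a).
So the root u forces ~(~a -> a) -> ~(a /\ ~a); the model is not a countermodel.

No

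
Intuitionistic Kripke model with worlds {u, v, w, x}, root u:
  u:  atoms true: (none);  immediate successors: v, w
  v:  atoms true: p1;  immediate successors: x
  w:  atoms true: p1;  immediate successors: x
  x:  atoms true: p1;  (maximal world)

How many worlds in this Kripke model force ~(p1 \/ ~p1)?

0

u: does not force it — u ||-/- ~(p1 \/ ~p1) since v is accessible from u and v ||- p1 \/ ~p1.
v: does not force it.
w: does not force it.
x: does not force it.
Worlds forcing the formula: { }.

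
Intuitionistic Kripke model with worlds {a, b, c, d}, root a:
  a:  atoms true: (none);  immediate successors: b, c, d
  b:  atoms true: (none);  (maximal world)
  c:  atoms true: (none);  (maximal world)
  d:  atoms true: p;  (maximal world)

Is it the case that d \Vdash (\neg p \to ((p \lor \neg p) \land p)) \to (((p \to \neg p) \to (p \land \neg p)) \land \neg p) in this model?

d \nVdash (\neg p \to ((p \lor \neg p) \land p)) \to (((p \to \neg p) \to (p \land \neg p)) \land \neg p): already at d itself, d \Vdash \neg p \to ((p \lor \neg p) \land p) but d \nVdash ((p \to \neg p) \to (p \land \neg p)) \land \neg p.
d \nVdash ((p \to \neg p) \to (p \land \neg p)) \land \neg p since d fails \neg p.

No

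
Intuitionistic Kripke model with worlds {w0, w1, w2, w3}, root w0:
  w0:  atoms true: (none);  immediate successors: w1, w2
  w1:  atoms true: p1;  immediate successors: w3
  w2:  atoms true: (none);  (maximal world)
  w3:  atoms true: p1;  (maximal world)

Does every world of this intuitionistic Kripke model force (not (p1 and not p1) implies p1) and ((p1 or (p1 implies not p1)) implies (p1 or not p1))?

Not every world: w0 does not force (not (p1 and not p1) implies p1) and ((p1 or (p1 implies not p1)) implies (p1 or not p1)).
w0 does not force (not (p1 and not p1) implies p1) and ((p1 or (p1 implies not p1)) implies (p1 or not p1)) since w0 fails not (p1 and not p1) implies p1.

No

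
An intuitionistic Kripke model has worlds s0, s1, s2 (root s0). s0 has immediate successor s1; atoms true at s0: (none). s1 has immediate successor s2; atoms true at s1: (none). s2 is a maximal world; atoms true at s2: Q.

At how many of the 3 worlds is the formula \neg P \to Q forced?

s0: does not force it — s0 \nVdash \neg P \to Q: already at s0 itself, s0 \Vdash \neg P but s0 \nVdash Q.
s1: does not force it — s1 \nVdash \neg P \to Q: already at s1 itself, s1 \Vdash \neg P but s1 \nVdash Q.
s2: forces it.
Worlds forcing the formula: {s2}.

1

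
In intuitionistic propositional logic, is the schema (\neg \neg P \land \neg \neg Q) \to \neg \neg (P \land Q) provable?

This is the distribution of double negation over conjunction, which is intuitionistically derivable.
Assume \neg \neg P, \neg \neg Q, and \neg (P \land Q). From P we'd get \neg Q (since P \land Q is refuted), contradicting \neg \neg Q; so \neg P, contradicting \neg \neg P.

Yes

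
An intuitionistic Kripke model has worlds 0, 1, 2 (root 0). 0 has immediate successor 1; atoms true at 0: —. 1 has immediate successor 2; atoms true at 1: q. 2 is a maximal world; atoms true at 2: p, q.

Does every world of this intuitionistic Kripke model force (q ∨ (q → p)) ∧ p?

Not every world: 0 ⊮ (q ∨ (q → p)) ∧ p.
0 ⊮ (q ∨ (q → p)) ∧ p since 0 fails q ∨ (q → p).

No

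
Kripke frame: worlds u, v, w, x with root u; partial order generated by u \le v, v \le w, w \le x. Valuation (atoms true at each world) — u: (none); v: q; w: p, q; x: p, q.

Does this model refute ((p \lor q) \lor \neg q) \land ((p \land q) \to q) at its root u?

Yes

u \nVdash ((p \lor q) \lor \neg q) \land ((p \land q) \to q) since u fails (p \lor q) \lor \neg q.
So the root u does not force ((p \lor q) \lor \neg q) \land ((p \land q) \to q); the model is a countermodel.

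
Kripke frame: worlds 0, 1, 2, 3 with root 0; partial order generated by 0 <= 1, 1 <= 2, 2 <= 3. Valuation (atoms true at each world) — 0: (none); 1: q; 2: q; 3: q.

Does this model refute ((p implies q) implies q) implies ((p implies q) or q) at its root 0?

No

0 forces ((p implies q) implies q) implies ((p implies q) or q): every world accessible from 0 that forces (p implies q) implies q (namely 1, 2, 3) also forces (p implies q) or q.
So the root 0 forces ((p implies q) implies q) implies ((p implies q) or q); the model is not a countermodel.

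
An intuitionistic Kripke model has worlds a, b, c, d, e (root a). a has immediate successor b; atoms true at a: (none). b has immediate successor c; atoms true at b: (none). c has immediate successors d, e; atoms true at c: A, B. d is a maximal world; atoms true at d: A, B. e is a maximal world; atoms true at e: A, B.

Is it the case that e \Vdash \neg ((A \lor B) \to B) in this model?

e \nVdash \neg ((A \lor B) \to B) since e is accessible from e and e \Vdash (A \lor B) \to B.
e \Vdash (A \lor B) \to B: every world accessible from e that forces A \lor B (namely e) also forces B.

No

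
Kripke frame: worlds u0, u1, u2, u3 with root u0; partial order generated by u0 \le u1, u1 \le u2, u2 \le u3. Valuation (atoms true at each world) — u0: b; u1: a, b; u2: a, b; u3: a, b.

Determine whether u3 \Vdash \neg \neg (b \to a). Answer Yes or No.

u3 \Vdash \neg \neg (b \to a): no world accessible from u3 forces \neg (b \to a).

Yes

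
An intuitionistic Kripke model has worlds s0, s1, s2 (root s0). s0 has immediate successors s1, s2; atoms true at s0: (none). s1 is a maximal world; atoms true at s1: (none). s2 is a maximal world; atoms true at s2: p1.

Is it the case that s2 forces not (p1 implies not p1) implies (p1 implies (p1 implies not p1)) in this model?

No

s2 does not force not (p1 implies not p1) implies (p1 implies (p1 implies not p1)): already at s2 itself, s2 forces not (p1 implies not p1) but s2 does not force p1 implies (p1 implies not p1).
s2 does not force p1 implies (p1 implies not p1): already at s2 itself, s2 forces p1 but s2 does not force p1 implies not p1.
s2 does not force p1 implies not p1: already at s2 itself, s2 forces p1 but s2 does not force not p1.
s2 does not force not p1 since s2 is accessible from s2 and s2 forces p1.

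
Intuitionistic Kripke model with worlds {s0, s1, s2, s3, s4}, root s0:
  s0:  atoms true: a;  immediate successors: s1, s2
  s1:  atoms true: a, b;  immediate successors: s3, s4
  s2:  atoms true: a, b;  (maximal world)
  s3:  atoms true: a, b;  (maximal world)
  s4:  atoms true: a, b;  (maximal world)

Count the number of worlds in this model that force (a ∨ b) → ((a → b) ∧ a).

s0: does not force it — s0 ⊮ (a ∨ b) → ((a → b) ∧ a): already at s0 itself, s0 ⊩ a ∨ b but s0 ⊮ (a → b) ∧ a.
s1: forces it.
s2: forces it.
s3: forces it.
s4: forces it.
Worlds forcing the formula: {s1, s2, s3, s4}.

4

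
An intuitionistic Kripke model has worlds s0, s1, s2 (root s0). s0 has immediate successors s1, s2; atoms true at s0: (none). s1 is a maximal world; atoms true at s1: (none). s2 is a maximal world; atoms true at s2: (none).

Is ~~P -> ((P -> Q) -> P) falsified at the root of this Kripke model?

s0 ||- ~~P -> ((P -> Q) -> P) vacuously: no world accessible from s0 forces the antecedent ~~P.
So the root s0 forces ~~P -> ((P -> Q) -> P); the model is not a countermodel.

No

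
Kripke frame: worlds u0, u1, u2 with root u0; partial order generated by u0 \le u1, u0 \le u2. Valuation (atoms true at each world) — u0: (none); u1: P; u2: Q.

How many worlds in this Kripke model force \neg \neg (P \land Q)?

0

u0: does not force it — u0 \nVdash \neg \neg (P \land Q) since u0 is accessible from u0 and u0 \Vdash \neg (P \land Q).
u1: does not force it — u1 \nVdash \neg \neg (P \land Q) since u1 is accessible from u1 and u1 \Vdash \neg (P \land Q).
u2: does not force it — u2 \nVdash \neg \neg (P \land Q) since u2 is accessible from u2 and u2 \Vdash \neg (P \land Q).
Worlds forcing the formula: { }.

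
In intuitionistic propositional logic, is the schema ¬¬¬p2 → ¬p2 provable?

Yes

This is triple-negation reduction, which is intuitionistically derivable.
Assume ¬¬¬p2 and suppose p2. Then ¬¬p2 (double-negation introduction), contradicting ¬¬¬p2. So ¬p2.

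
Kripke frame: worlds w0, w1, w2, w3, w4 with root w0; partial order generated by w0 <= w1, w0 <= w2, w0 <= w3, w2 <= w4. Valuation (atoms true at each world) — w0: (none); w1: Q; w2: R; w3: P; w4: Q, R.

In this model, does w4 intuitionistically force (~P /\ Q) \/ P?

Yes

w4 ||- (~P /\ Q) \/ P via the disjunct ~P /\ Q.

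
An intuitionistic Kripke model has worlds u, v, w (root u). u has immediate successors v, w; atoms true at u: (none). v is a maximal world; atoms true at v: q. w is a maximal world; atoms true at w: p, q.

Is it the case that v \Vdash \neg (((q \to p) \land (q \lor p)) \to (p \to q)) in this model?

No

v \nVdash \neg (((q \to p) \land (q \lor p)) \to (p \to q)) since v is accessible from v and v \Vdash ((q \to p) \land (q \lor p)) \to (p \to q).
v \Vdash ((q \to p) \land (q \lor p)) \to (p \to q) vacuously: no world accessible from v forces the antecedent (q \to p) \land (q \lor p).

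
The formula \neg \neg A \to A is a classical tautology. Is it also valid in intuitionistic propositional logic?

No

This is double-negation elimination, which is not intuitionistically valid.
A Kripke countermodel: worlds 0, 1; order generated by 0 \le 1; atoms true at each world — 0:{}; 1:{A}.
0 \nVdash \neg \neg A \to A: already at 0 itself, 0 \Vdash \neg \neg A but 0 \nVdash A.
0 lacks atom A, so 0 \nVdash A.
So the root 0 does not force the formula.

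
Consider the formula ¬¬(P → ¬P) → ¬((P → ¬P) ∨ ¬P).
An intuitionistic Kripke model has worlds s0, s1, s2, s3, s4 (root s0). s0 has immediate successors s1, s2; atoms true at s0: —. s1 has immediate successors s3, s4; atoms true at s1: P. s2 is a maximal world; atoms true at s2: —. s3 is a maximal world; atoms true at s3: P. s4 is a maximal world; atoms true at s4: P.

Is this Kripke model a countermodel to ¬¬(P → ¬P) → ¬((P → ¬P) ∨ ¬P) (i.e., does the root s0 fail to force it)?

Yes

s0 ⊮ ¬¬(P → ¬P) → ¬((P → ¬P) ∨ ¬P): at the accessible world s2, s2 ⊩ ¬¬(P → ¬P) but s2 ⊮ ¬((P → ¬P) ∨ ¬P).
s2 ⊮ ¬((P → ¬P) ∨ ¬P) since s2 is accessible from s2 and s2 ⊩ (P → ¬P) ∨ ¬P.
s2 ⊩ (P → ¬P) ∨ ¬P via the disjunct P → ¬P.
So the root s0 does not force ¬¬(P → ¬P) → ¬((P → ¬P) ∨ ¬P); the model is a countermodel.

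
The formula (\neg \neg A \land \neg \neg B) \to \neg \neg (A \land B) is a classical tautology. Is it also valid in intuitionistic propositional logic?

This is the distribution of double negation over conjunction, which is intuitionistically derivable.
Assume \neg \neg A, \neg \neg B, and \neg (A \land B). From A we'd get \neg B (since A \land B is refuted), contradicting \neg \neg B; so \neg A, contradicting \neg \neg A.

Yes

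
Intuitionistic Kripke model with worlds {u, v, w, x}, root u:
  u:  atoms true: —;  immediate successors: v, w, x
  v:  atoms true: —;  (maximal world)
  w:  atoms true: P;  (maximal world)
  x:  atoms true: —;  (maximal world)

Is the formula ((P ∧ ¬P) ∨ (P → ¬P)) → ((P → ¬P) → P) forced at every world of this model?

Not every world: u ⊮ ((P ∧ ¬P) ∨ (P → ¬P)) → ((P → ¬P) → P).
u ⊮ ((P ∧ ¬P) ∨ (P → ¬P)) → ((P → ¬P) → P): at the accessible world v, v ⊩ (P ∧ ¬P) ∨ (P → ¬P) but v ⊮ (P → ¬P) → P.
v ⊮ (P → ¬P) → P: already at v itself, v ⊩ P → ¬P but v ⊮ P.
v lacks atom P, so v ⊮ P.

No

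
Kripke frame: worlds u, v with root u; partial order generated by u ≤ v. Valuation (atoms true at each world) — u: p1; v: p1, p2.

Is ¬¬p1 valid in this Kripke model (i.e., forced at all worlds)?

u ⊩ ¬¬p1: no world accessible from u forces ¬p1.
Since the root u forces ¬¬p1 and forcing is persistent (monotone upward), every world forces it.

Yes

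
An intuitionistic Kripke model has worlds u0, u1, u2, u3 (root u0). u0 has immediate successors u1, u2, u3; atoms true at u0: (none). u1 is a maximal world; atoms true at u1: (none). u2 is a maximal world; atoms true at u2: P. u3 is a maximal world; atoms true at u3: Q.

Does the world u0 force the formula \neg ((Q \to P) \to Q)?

u0 \nVdash \neg ((Q \to P) \to Q) since u3 is accessible from u0 and u3 \Vdash (Q \to P) \to Q.
u3 \Vdash (Q \to P) \to Q vacuously: no world accessible from u3 forces the antecedent Q \to P.

No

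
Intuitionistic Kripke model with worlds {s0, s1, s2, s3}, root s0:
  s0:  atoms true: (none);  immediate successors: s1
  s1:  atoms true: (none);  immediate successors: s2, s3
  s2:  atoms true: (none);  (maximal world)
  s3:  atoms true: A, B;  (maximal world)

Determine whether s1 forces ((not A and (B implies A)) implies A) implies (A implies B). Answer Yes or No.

s1 forces ((not A and (B implies A)) implies A) implies (A implies B): every world accessible from s1 that forces (not A and (B implies A)) implies A (namely s3) also forces A implies B.

Yes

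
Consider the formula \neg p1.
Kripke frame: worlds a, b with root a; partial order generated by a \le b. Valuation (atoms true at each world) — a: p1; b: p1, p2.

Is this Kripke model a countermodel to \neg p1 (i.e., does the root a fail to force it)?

a \nVdash \neg p1 since a is accessible from a and a \Vdash p1.
So the root a does not force \neg p1; the model is a countermodel.

Yes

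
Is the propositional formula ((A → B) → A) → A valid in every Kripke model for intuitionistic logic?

No

This is Peirce's law, which is not intuitionistically valid.
A Kripke countermodel: worlds a, b; order generated by a ≤ b; atoms true at each world — a:{}; b:{A}.
a ⊮ ((A → B) → A) → A: already at a itself, a ⊩ (A → B) → A but a ⊮ A.
a lacks atom A, so a ⊮ A.
So the root a does not force the formula.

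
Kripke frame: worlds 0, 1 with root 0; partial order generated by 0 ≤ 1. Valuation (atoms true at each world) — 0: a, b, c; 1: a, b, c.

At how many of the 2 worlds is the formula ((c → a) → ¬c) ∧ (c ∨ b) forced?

0: does not force it — 0 ⊮ ((c → a) → ¬c) ∧ (c ∨ b) since 0 fails (c → a) → ¬c.
1: does not force it.
Worlds forcing the formula: { }.

0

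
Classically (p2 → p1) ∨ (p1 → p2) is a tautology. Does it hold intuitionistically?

This is the Gödel–Dummett linearity axiom, which is not intuitionistically valid.
A Kripke countermodel: worlds s0, s1, s2; order generated by s0 ≤ s1, s0 ≤ s2; atoms true at each world — s0:{}; s1:{p2}; s2:{p1}.
s0 ⊮ (p2 → p1) ∨ (p1 → p2): neither disjunct is forced at s0.
s0 ⊮ p2 → p1: at the accessible world s1, s1 ⊩ p2 but s1 ⊮ p1.
s1 lacks atom p1, so s1 ⊮ p1.
So the root s0 does not force the formula.

No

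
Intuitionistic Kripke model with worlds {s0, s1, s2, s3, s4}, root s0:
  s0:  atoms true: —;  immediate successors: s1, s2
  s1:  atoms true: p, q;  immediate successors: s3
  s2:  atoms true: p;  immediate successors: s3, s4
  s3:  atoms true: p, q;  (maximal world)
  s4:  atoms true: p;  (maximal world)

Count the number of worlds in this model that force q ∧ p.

s0: does not force it — s0 ⊮ q ∧ p since s0 fails q.
s1: forces it.
s2: does not force it.
s3: forces it.
s4: does not force it.
Worlds forcing the formula: {s1, s3}.

2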